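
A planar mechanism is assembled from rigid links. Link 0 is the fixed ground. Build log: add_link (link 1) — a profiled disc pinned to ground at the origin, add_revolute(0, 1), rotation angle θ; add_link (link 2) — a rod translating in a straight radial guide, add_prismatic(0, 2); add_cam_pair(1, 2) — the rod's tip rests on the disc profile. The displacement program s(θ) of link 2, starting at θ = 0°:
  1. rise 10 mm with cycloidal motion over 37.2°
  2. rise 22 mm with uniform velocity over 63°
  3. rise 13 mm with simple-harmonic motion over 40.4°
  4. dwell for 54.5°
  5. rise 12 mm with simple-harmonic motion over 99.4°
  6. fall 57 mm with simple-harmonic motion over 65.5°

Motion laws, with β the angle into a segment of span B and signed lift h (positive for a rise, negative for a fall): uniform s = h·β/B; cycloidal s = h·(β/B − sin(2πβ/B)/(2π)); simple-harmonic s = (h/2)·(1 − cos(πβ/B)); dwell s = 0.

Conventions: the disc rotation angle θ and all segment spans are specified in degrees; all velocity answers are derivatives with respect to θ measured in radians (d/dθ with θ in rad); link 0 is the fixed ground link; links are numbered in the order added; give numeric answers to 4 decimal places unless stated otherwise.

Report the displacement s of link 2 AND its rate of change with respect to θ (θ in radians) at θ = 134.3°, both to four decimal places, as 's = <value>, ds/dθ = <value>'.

seg 1 [0°–37.2°] cycloidal, h=10: full span → s += 10 → s = 10.0000
seg 2 [37.2°–100.2°] uniform, h=22: full span → s += 22 → s = 32.0000
seg 3 [100.2°–140.6°] simple-harmonic, h=13: θ=134.3° here. β=34.1, B=40.4. 13/2·(1 − cos(π·0.8441)) = 12.2355 → s = 44.2355
velocity in seg [100.2°–140.6°] (simple-harmonic), θ in radians: β = 34.1° = 0.5952 rad, B = 40.4° = 0.7051 rad; ds/dθ = (πh/(2B)) sin(πβ/B) = (π·13/(2·0.7051)) sin(π·0.8441) = 13.627003 mm/rad

s = 44.2355, ds/dθ = 13.6270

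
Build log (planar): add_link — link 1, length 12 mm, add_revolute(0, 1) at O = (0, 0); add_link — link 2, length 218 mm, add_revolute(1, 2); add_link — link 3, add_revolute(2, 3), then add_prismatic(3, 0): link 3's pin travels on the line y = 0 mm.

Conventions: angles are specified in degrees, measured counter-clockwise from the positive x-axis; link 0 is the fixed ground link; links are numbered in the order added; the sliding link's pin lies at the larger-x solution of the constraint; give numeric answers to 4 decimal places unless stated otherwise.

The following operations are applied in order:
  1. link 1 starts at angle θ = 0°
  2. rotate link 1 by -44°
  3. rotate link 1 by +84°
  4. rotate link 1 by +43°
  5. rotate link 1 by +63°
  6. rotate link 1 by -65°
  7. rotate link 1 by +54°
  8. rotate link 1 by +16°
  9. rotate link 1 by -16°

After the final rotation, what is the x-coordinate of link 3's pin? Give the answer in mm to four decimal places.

geometry: r = 12 mm, L = 218 mm, e = 0 mm; θ starts at 0°
rotate link 1 by -44°: θ ← 0° -44° = -44°
rotate link 1 by +84°: θ ← -44° +84° = 40°
rotate link 1 by +43°: θ ← 40° +43° = 83°
rotate link 1 by +63°: θ ← 83° +63° = 146°
rotate link 1 by -65°: θ ← 146° -65° = 81°
rotate link 1 by +54°: θ ← 81° +54° = 135°
rotate link 1 by +16°: θ ← 135° +16° = 151°
rotate link 1 by -16°: θ ← 151° -16° = 135°
crank pin P = (r cos θ, r sin θ) = (-8.485281, 8.485281)
h = r sin θ − e = 8.485281 − 0 = 8.485281
x = r cos θ + √(L² − h²) = -8.485281 + 217.834800 = 209.349518

209.3495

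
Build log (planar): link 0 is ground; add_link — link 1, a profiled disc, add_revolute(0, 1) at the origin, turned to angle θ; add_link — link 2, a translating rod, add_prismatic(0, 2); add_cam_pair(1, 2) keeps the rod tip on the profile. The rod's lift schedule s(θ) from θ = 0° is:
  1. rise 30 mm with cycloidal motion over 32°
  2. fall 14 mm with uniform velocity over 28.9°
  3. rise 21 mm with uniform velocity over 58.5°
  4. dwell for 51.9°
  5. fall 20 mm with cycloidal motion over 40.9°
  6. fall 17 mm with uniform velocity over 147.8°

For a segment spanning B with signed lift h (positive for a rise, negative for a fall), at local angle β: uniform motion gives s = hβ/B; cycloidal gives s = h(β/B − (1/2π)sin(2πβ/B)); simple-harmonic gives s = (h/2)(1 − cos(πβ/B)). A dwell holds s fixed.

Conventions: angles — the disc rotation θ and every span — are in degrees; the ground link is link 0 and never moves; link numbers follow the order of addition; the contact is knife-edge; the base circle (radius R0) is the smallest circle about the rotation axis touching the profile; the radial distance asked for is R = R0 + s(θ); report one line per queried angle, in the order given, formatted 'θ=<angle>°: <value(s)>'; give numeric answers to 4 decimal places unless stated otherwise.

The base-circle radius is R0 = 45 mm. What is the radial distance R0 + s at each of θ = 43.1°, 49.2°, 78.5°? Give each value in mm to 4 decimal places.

seg 1 [0°–32°] cycloidal, h=30: full span → s += 30 → s = 30.0000
seg 2 [32°–60.9°] uniform, h=-14: θ=43.1° here. β=11.1, B=28.9. -14·11.1/28.9 = -5.3772 → s = 24.6228
seg 2 [32°–60.9°] uniform, h=-14: θ=49.2° here. β=17.2, B=28.9. -14·17.2/28.9 = -8.3322 → s = 21.6678
seg 2 [32°–60.9°] uniform, h=-14: full span → s += -14 → s = 16.0000
seg 3 [60.9°–119.4°] uniform, h=21: θ=78.5° here. β=17.6, B=58.5. 21·17.6/58.5 = 6.3179 → s = 22.3179
θ=43.1°: R = R0 + s = 45 + 24.6228 = 69.6228
θ=49.2°: R = R0 + s = 45 + 21.6678 = 66.6678
θ=78.5°: R = R0 + s = 45 + 22.3179 = 67.3179

θ=43.1°: 69.6228
θ=49.2°: 66.6678
θ=78.5°: 67.3179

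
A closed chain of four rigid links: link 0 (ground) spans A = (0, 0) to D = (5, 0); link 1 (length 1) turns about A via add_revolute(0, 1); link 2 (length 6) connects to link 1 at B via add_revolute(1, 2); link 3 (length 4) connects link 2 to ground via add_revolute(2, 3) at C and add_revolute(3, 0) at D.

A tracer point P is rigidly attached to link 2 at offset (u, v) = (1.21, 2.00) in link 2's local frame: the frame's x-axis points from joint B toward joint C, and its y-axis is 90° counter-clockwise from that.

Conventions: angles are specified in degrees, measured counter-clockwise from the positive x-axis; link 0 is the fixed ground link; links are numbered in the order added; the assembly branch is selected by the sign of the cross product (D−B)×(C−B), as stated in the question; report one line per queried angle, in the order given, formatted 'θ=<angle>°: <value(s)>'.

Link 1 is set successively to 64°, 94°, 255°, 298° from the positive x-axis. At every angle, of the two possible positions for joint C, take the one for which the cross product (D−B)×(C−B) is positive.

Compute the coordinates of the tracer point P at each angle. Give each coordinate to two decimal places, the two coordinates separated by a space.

A=(0,0), D=(5.00,0)
θ=64°: B = A + 1.00·(cos64°, sin64°) = (0.4384, 0.8988)
θ=64°: |BD| = 4.6493
θ=64°: circle(B,6.00) ∩ circle(D,4.00): a=4.4755, h=3.9962
θ=64°:   candidates: C₊=(5.6020,3.9544) cross=18.580; C₋=(4.0569,-3.8872) cross=-18.580
θ=64°:   branch + wants cross > 0 → take C=(5.6020,3.9544) (cross=18.580)
θ=64°: ex = (C−B)/|BC| = (0.8606,0.5093); ey = (-0.5093,0.8606)
θ=64°: P = B + 1.21·ex + 2.00·ey = (0.4612,3.2362)
θ=94°: B = A + 1.00·(cos94°, sin94°) = (-0.0698, 0.9976)
θ=94°: |BD| = 5.1670
θ=94°: circle(B,6.00) ∩ circle(D,4.00): a=4.5189, h=3.9471
θ=94°:   candidates: C₊=(5.1261,3.9980) cross=20.395; C₋=(3.6020,-3.7478) cross=-20.395
θ=94°:   branch + wants cross > 0 → take C=(5.1261,3.9980) (cross=20.395)
θ=94°: ex = (C−B)/|BC| = (0.8660,0.5001); ey = (-0.5001,0.8660)
θ=94°: P = B + 1.21·ex + 2.00·ey = (-0.0221,3.3346)
θ=255°: B = A + 1.00·(cos255°, sin255°) = (-0.2588, -0.9659)
θ=255°: |BD| = 5.3468
θ=255°: circle(B,6.00) ∩ circle(D,4.00): a=4.5437, h=3.9185
θ=255°:   candidates: C₊=(3.5022,3.7090) cross=20.952; C₋=(4.9180,-3.9992) cross=-20.952
θ=255°:   branch + wants cross > 0 → take C=(3.5022,3.7090) (cross=20.952)
θ=255°: ex = (C−B)/|BC| = (0.6268,0.7792); ey = (-0.7792,0.6268)
θ=255°: P = B + 1.21·ex + 2.00·ey = (-1.0587,1.2305)
θ=298°: B = A + 1.00·(cos298°, sin298°) = (0.4695, -0.8829)
θ=298°: |BD| = 4.6158
θ=298°: circle(B,6.00) ∩ circle(D,4.00): a=4.4744, h=3.9975
θ=298°:   candidates: C₊=(4.0965,3.8966) cross=18.452; C₋=(5.6259,-3.9507) cross=-18.452
θ=298°:   branch + wants cross > 0 → take C=(4.0965,3.8966) (cross=18.452)
θ=298°: ex = (C−B)/|BC| = (0.6045,0.7966); ey = (-0.7966,0.6045)
θ=298°: P = B + 1.21·ex + 2.00·ey = (-0.3923,1.2900)

θ=64°: 0.46 3.24
θ=94°: -0.02 3.33
θ=255°: -1.06 1.23
θ=298°: -0.39 1.29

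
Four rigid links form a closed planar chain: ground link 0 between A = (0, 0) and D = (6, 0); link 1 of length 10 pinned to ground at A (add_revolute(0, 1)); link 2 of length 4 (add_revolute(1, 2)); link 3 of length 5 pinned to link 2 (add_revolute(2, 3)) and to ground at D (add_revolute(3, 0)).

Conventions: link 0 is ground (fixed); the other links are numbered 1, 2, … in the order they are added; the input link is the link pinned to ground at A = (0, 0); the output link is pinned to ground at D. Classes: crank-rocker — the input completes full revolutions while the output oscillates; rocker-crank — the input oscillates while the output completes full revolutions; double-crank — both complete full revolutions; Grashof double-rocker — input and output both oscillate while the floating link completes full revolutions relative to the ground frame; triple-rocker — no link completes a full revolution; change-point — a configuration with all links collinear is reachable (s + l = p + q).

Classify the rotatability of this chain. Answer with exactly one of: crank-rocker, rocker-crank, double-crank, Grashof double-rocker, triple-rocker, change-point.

lengths: ground=6, input=10, coupler=4, output=5
sorted: s=4 (shortest), l=10 (longest), p+q=11
s + l = 14 vs p + q = 11
s + l > p + q → non-Grashof → no link fully rotates → triple-rocker

triple-rocker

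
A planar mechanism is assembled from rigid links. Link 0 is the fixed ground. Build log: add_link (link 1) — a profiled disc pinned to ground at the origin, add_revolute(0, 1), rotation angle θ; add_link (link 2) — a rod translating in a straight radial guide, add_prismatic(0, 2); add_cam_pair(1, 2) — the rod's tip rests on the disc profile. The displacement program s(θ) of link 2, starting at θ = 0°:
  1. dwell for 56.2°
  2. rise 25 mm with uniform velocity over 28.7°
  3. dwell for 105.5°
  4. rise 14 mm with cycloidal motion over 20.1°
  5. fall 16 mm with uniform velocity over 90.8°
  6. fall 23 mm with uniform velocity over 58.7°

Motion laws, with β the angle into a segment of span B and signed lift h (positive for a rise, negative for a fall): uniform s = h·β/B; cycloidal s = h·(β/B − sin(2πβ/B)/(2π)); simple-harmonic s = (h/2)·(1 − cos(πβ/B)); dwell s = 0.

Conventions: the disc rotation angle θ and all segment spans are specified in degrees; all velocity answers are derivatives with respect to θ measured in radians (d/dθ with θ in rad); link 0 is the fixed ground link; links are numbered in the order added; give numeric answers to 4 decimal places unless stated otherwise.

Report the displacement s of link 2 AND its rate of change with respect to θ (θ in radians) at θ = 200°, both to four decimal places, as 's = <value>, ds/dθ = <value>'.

seg 1 [0°–56.2°] dwell: s stays 0.0000
seg 2 [56.2°–84.9°] uniform, h=25: full span → s += 25 → s = 25.0000
seg 3 [84.9°–190.4°] dwell: s stays 25.0000
seg 4 [190.4°–210.5°] cycloidal, h=14: θ=200° here. β=9.6, B=20.1. 14·(0.4776 − sin(2π·0.4776)/(2π)) = 6.3742 → s = 31.3742
velocity in seg [190.4°–210.5°] (cycloidal), θ in radians: β = 9.6° = 0.1676 rad, B = 20.1° = 0.3508 rad; ds/dθ = (h/B)(1 − cos(2πβ/B)) = (14/0.3508)(1 − cos(2π·0.4776)) = 79.420830 mm/rad

s = 31.3742, ds/dθ = 79.4208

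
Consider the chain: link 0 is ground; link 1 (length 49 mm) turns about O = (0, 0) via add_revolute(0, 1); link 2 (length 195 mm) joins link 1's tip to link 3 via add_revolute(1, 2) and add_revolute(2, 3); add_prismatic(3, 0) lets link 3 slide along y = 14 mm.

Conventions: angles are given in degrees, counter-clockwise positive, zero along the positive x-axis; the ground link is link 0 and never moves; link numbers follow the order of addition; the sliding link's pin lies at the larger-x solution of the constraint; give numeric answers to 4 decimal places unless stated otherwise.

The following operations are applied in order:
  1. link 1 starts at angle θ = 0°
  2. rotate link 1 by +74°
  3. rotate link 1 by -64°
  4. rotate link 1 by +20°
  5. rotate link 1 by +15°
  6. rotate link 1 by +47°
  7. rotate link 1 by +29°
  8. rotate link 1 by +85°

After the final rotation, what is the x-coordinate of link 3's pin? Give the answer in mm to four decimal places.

geometry: r = 49 mm, L = 195 mm, e = 14 mm; θ starts at 0°
rotate link 1 by +74°: θ ← 0° +74° = 74°
rotate link 1 by -64°: θ ← 74° -64° = 10°
rotate link 1 by +20°: θ ← 10° +20° = 30°
rotate link 1 by +15°: θ ← 30° +15° = 45°
rotate link 1 by +47°: θ ← 45° +47° = 92°
rotate link 1 by +29°: θ ← 92° +29° = 121°
rotate link 1 by +85°: θ ← 121° +85° = 206°
crank pin P = (r cos θ, r sin θ) = (-44.040908, -21.480186)
h = r sin θ − e = -21.480186 − 14 = -35.480186
x = r cos θ + √(L² − h²) = -44.040908 + 191.745030 = 147.704121

147.7041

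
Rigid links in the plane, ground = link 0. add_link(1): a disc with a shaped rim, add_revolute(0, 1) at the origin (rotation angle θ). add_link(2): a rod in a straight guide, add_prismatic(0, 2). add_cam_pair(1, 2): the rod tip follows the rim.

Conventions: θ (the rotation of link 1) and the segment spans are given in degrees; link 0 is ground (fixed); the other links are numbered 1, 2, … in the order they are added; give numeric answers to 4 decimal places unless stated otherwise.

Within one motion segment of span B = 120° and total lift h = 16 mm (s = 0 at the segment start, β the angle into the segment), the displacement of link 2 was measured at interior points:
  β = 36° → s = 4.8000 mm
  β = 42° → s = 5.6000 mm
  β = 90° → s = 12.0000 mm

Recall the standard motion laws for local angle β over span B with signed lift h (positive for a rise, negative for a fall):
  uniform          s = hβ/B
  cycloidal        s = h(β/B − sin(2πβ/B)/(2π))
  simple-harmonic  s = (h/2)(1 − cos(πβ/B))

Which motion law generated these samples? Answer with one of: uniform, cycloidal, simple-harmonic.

candidates at β/B = r: uniform s = h·r (linear in β); cycloidal s = h·(r − sin(2πr)/(2π)); simple-harmonic s = (h/2)(1 − cos(πr))
β=36°: printed 4.8000 | uniform 4.8000, cycloidal 2.3782, simple-harmonic 3.2977
β=42°: printed 5.6000 | uniform 5.6000, cycloidal 3.5399, simple-harmonic 4.3681
β=90°: printed 12.0000 | uniform 12.0000, cycloidal 14.5465, simple-harmonic 13.6569
only one law matches every sample → uniform

uniform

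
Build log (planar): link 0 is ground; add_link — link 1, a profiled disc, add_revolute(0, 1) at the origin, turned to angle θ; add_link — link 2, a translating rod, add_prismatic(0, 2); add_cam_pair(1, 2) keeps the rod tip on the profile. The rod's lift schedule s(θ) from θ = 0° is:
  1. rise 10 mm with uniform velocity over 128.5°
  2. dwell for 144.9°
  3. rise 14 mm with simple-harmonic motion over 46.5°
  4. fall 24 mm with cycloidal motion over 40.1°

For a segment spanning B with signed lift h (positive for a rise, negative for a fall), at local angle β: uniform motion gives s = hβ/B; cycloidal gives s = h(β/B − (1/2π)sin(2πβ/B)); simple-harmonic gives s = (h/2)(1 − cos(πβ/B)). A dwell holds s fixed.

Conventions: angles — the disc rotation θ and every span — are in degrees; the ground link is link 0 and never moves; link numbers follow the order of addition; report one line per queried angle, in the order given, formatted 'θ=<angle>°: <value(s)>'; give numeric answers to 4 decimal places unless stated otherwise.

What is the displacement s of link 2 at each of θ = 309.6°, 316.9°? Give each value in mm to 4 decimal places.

seg 1 [0°–128.5°] uniform, h=10: full span → s += 10 → s = 10.0000
seg 2 [128.5°–273.4°] dwell: s stays 10.0000
seg 3 [273.4°–319.9°] simple-harmonic, h=14: θ=309.6° here. β=36.2, B=46.5. 14/2·(1 − cos(π·0.7785)) = 12.3724 → s = 22.3724
seg 3 [273.4°–319.9°] simple-harmonic, h=14: θ=316.9° here. β=43.5, B=46.5. 14/2·(1 − cos(π·0.9355)) = 13.8567 → s = 23.8567

θ=309.6°: 22.3724
θ=316.9°: 23.8567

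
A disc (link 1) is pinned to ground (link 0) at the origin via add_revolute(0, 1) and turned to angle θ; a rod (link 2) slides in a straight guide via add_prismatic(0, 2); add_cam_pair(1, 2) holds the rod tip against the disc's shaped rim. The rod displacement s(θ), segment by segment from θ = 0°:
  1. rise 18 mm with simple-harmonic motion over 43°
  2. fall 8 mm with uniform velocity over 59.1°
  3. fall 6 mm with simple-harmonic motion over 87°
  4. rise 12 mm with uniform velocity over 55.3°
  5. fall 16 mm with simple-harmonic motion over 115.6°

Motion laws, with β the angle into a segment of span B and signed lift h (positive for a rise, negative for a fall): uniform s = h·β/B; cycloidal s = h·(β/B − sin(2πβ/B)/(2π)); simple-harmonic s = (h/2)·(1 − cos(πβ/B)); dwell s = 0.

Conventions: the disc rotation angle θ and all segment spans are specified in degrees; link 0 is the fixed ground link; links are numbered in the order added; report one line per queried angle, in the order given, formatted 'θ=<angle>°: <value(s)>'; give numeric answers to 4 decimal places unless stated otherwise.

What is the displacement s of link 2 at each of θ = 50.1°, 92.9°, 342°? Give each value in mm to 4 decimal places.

segment 1 (0° to 43°, simple-harmonic, h = 18) is passed completely: s = 0.0000 + (18) = 18.0000
θ = 50.1° falls in segment 2 (43° to 102.1°, uniform, h = -8): β = 50.1 − 43 = 7.1°, B = 59.1°; Δs = -8·7.1/59.1 = -0.9611; s = 18.0000 − 0.9611 = 17.0389
θ = 92.9° falls in segment 2 (43° to 102.1°, uniform, h = -8): β = 92.9 − 43 = 49.9°, B = 59.1°; Δs = -8·49.9/59.1 = -6.7547; s = 18.0000 − 6.7547 = 11.2453
segment 2 (43° to 102.1°, uniform, h = -8) is passed completely: s = 18.0000 + (-8) = 10.0000
segment 3 (102.1° to 189.1°, simple-harmonic, h = -6) is passed completely: s = 10.0000 + (-6) = 4.0000
segment 4 (189.1° to 244.4°, uniform, h = 12) is passed completely: s = 4.0000 + (12) = 16.0000
θ = 342° falls in segment 5 (244.4° to 360°, simple-harmonic, h = -16): β = 342 − 244.4 = 97.6°, B = 115.6°; Δs = -16/2·(1 − cos(π·0.8443)) = -15.0618; s = 16.0000 − 15.0618 = 0.9382

θ=50.1°: 17.0389
θ=92.9°: 11.2453
θ=342°: 0.9382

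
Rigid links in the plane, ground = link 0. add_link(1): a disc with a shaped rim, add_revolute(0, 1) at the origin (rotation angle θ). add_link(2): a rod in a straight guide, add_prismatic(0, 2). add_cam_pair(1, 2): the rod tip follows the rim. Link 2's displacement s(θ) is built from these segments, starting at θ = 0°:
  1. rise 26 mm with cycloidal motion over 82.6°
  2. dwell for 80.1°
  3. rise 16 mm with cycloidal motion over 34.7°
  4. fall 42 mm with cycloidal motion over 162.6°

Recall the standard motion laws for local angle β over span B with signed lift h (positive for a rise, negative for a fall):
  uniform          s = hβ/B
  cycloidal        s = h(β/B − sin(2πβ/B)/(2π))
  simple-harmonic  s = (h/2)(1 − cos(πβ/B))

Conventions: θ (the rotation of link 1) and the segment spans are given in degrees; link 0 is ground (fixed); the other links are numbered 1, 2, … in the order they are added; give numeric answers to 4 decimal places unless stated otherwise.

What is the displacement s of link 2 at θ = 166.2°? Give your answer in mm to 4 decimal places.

segment 1 (0° to 82.6°, cycloidal, h = 26) is passed completely: s = 0.0000 + (26) = 26.0000
segment 2 (82.6° to 162.7°, dwell): s unchanged at 26.0000
θ = 166.2° falls in segment 3 (162.7° to 197.4°, cycloidal, h = 16): β = 166.2 − 162.7 = 3.5°, B = 34.7°; Δs = 16·(0.1009 − sin(2π·0.1009)/(2π)) = 0.1059; s = 26.0000 + 0.1059 = 26.1059

26.1059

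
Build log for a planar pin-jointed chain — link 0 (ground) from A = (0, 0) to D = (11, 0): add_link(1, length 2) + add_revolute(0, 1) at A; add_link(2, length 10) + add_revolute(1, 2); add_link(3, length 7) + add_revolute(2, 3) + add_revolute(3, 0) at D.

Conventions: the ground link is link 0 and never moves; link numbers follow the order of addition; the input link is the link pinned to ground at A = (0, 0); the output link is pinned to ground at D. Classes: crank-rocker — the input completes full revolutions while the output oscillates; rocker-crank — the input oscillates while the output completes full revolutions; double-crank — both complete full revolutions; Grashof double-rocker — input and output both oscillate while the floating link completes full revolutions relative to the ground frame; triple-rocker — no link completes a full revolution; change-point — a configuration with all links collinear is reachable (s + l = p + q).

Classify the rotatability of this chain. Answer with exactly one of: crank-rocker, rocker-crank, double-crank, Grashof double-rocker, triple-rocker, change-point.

lengths: ground=11, input=2, coupler=10, output=7
sorted: s=2 (shortest), l=11 (longest), p+q=17
s + l = 13 vs p + q = 17
s + l < p + q (Grashof) with shortest = input link → crank-rocker

crank-rocker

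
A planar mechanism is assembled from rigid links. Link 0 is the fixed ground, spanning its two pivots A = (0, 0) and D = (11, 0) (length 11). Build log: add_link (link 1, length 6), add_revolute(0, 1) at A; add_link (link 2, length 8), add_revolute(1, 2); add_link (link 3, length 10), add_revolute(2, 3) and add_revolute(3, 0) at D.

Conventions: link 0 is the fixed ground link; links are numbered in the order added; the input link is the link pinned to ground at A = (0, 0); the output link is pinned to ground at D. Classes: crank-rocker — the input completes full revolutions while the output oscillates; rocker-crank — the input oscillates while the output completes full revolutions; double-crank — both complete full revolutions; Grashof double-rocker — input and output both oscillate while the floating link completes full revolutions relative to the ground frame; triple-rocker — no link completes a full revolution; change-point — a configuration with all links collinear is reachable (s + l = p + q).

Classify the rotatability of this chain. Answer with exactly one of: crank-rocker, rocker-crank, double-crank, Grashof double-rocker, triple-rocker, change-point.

lengths: ground=11, input=6, coupler=8, output=10
sorted: s=6 (shortest), l=11 (longest), p+q=18
s + l = 17 vs p + q = 18
s + l < p + q (Grashof) with shortest = input link → crank-rocker

crank-rocker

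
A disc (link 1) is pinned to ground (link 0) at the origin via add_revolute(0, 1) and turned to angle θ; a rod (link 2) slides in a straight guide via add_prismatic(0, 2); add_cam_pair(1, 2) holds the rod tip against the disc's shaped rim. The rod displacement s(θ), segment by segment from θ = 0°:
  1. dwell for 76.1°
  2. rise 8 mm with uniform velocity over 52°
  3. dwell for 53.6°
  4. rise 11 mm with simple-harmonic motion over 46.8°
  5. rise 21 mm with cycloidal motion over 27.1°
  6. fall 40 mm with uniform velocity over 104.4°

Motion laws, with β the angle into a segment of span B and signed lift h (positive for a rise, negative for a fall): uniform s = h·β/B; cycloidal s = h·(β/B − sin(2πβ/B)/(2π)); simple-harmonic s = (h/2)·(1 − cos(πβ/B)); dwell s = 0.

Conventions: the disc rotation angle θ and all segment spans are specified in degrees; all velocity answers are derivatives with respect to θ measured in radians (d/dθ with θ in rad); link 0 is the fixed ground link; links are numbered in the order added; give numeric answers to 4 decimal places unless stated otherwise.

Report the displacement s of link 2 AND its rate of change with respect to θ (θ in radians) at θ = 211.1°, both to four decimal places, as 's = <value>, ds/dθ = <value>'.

segment 1 (0° to 76.1°, dwell): s unchanged at 0.0000
segment 2 (76.1° to 128.1°, uniform, h = 8) is passed completely: s = 0.0000 + (8) = 8.0000
segment 3 (128.1° to 181.7°, dwell): s unchanged at 8.0000
θ = 211.1° falls in segment 4 (181.7° to 228.5°, simple-harmonic, h = 11): β = 211.1 − 181.7 = 29.4°, B = 46.8°; Δs = 11/2·(1 − cos(π·0.6282)) = 7.6558; s = 8.0000 + 7.6558 = 15.6558
velocity in seg [181.7°–228.5°] (simple-harmonic), θ in radians: β = 29.4° = 0.5131 rad, B = 46.8° = 0.8168 rad; ds/dθ = (πh/(2B)) sin(πβ/B) = (π·11/(2·0.8168)) sin(π·0.6282) = 19.461104 mm/rad

s = 15.6558, ds/dθ = 19.4611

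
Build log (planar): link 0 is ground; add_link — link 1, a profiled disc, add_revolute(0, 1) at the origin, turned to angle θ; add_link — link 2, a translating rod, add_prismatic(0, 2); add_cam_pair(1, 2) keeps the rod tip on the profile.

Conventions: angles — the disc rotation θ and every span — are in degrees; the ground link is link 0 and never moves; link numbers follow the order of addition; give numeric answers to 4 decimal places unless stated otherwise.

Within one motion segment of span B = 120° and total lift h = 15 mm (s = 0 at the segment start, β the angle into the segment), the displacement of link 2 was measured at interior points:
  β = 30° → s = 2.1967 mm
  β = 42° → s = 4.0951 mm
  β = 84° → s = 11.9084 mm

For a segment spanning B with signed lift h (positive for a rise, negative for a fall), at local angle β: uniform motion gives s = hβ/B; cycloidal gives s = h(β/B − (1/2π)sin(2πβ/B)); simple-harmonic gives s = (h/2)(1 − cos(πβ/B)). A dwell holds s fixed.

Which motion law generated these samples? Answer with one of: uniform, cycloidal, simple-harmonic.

candidates at β/B = r: uniform s = h·r (linear in β); cycloidal s = h·(r − sin(2πr)/(2π)); simple-harmonic s = (h/2)(1 − cos(πr))
β=30°: printed 2.1967 | uniform 3.7500, cycloidal 1.3627, simple-harmonic 2.1967
β=42°: printed 4.0951 | uniform 5.2500, cycloidal 3.3186, simple-harmonic 4.0951
β=84°: printed 11.9084 | uniform 10.5000, cycloidal 12.7705, simple-harmonic 11.9084
only one law matches every sample → simple-harmonic

simple-harmonic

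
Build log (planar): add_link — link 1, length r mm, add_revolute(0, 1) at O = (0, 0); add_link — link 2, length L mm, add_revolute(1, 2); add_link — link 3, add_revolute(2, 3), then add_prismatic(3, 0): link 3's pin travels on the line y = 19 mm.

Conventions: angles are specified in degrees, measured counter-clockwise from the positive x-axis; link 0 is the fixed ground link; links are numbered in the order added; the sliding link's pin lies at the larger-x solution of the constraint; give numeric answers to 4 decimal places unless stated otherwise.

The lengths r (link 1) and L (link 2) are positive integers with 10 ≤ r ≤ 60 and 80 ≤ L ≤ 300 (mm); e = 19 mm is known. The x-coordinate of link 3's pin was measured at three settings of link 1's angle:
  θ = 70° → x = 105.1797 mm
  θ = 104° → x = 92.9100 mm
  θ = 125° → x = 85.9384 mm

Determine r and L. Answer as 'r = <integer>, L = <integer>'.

constraint per measurement: (x − r cos θ)² + (r sin θ − e)² = L²
subtracting the θ₁ and θ₂ equations cancels the r² and L² terms:
r = (x₁² − x₂²) / (2[(x₁cos θ₁ + e sin θ₁) − (x₂cos θ₂ + e sin θ₂)]) = 21.0000 → r = 21
L² = (x₁ − r cos θ₁)² + (r sin θ₁ − e)² = 9604.0044 → L = 98.0000 → L = 98
check at θ₃=125°: x = 85.9384 (printed 85.9384) ✓

r = 21, L = 98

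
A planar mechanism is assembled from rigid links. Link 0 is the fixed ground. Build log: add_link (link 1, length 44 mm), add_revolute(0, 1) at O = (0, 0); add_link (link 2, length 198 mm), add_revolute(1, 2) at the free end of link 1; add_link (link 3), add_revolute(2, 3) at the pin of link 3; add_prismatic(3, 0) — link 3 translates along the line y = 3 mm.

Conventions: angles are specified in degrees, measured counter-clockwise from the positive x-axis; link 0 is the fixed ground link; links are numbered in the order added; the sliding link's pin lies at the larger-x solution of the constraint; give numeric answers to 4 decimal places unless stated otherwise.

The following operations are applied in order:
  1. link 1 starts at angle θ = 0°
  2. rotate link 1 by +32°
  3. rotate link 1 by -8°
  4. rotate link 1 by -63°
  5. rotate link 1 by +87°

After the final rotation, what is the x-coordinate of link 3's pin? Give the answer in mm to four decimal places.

geometry: r = 44 mm, L = 198 mm, e = 3 mm; θ starts at 0°
rotate link 1 by +32°: θ ← 0° +32° = 32°
rotate link 1 by -8°: θ ← 32° -8° = 24°
rotate link 1 by -63°: θ ← 24° -63° = -39°
rotate link 1 by +87°: θ ← -39° +87° = 48°
crank pin P = (r cos θ, r sin θ) = (29.441747, 32.698372)
h = r sin θ − e = 32.698372 − 3 = 29.698372
x = r cos θ + √(L² − h²) = 29.441747 + 195.760074 = 225.201821

225.2018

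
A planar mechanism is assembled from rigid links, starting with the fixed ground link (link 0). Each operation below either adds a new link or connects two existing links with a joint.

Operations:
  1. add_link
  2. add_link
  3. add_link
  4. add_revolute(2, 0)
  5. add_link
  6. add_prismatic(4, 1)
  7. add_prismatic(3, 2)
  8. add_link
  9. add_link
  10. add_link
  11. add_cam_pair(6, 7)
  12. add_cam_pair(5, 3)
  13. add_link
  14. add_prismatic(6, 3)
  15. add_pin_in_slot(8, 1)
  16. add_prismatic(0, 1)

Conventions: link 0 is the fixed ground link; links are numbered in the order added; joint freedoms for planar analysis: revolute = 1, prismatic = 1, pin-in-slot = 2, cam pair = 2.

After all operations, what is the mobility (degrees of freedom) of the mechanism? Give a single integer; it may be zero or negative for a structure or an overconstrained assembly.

ground; <1,0,0>
#1 <2,0,0>
#2 <3,0,0>
#3 <4,0,0>
R:2↔0 J1 <4,1,0>
#4 <5,1,0>
P:4↔1 J1 <5,2,0>
P:3↔2 J1 <5,3,0>
#5 <6,3,0>
#6 <7,3,0>
#7 <8,3,0>
C:6↔7 J2 <8,3,1>
C:5↔3 J2 <8,3,2>
#8 <9,3,2>
P:6↔3 J1 <9,4,2>
PS:8↔1 J2 <9,4,3>
P:0↔1 J1 <9,5,3>
3×8 − 2×5 − 1×3 = 11

M = 11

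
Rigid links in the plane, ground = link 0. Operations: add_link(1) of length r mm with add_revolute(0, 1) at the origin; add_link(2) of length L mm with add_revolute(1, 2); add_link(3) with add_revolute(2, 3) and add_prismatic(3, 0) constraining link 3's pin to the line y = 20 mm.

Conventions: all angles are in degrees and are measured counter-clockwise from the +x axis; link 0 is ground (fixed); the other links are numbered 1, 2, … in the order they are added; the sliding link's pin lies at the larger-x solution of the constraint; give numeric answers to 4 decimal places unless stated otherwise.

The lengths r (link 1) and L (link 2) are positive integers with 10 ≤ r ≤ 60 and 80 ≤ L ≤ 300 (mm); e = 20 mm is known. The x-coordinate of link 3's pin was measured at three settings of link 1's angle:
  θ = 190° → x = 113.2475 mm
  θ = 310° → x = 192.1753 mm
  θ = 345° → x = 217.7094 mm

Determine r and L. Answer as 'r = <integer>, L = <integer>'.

constraint per measurement: (x − r cos θ)² + (r sin θ − e)² = L²
subtracting the θ₁ and θ₂ equations cancels the r² and L² terms:
r = (x₁² − x₂²) / (2[(x₁cos θ₁ + e sin θ₁) − (x₂cos θ₂ + e sin θ₂)]) = 54.0000 → r = 54
L² = (x₁ − r cos θ₁)² + (r sin θ₁ − e)² = 28560.9940 → L = 169.0000 → L = 169
check at θ₃=345°: x = 217.7094 (printed 217.7094) ✓

r = 54, L = 169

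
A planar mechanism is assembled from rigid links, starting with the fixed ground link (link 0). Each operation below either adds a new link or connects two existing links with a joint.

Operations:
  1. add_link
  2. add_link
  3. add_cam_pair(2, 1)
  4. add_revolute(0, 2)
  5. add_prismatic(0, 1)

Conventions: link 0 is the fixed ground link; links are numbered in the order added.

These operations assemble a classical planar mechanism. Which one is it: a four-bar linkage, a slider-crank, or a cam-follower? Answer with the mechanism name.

links: 3 (incl. ground); joints: 1 revolute, 1 prismatic, 1 higher (cam) pair, forming one closed loop
3 links, revolute + prismatic + higher pair in one loop → cam-follower

cam-follower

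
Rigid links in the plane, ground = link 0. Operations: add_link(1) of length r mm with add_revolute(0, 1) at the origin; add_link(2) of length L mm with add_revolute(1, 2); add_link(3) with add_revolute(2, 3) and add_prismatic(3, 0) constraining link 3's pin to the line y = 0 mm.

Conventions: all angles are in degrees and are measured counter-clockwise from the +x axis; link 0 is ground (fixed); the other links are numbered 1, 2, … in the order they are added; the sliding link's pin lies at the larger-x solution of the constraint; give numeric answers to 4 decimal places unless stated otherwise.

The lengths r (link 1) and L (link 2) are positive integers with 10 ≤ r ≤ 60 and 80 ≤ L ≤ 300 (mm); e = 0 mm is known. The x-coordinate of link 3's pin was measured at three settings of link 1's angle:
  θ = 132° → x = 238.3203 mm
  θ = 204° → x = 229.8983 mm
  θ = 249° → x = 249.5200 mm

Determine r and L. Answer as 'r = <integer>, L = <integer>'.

constraint per measurement: (x − r cos θ)² + (r sin θ − e)² = L²
subtracting the θ₁ and θ₂ equations cancels the r² and L² terms:
r = (x₁² − x₂²) / (2[(x₁cos θ₁ + e sin θ₁) − (x₂cos θ₂ + e sin θ₂)]) = 39.0004 → r = 39
L² = (x₁ − r cos θ₁)² + (r sin θ₁ − e)² = 70756.0231 → L = 266.0000 → L = 266
check at θ₃=249°: x = 249.5200 (printed 249.5200) ✓

r = 39, L = 266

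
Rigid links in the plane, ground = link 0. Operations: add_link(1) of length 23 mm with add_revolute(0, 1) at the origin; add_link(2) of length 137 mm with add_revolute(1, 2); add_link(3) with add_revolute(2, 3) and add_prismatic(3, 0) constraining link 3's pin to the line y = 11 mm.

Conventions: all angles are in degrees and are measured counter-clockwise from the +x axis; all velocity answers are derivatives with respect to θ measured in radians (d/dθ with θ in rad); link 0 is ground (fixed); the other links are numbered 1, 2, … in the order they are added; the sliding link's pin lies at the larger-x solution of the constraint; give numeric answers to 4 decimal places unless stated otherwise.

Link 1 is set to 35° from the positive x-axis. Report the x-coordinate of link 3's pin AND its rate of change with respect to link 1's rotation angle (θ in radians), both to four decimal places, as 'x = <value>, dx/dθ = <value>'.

geometry: r = 23 mm, L = 137 mm, e = 11 mm
crank pin P = (r cos θ, r sin θ) = (18.840497, 13.192258)
h = r sin θ − e = 13.192258 − 11 = 2.192258
x = r cos θ + √(L² − h²) = 18.840497 + 136.982459 = 155.822956
dx/dθ = −r sin θ − h·r cos θ/√(L² − h²) (θ in radians; h = 2.192258) = -13.493780

x = 155.8230, dx/dθ = -13.4938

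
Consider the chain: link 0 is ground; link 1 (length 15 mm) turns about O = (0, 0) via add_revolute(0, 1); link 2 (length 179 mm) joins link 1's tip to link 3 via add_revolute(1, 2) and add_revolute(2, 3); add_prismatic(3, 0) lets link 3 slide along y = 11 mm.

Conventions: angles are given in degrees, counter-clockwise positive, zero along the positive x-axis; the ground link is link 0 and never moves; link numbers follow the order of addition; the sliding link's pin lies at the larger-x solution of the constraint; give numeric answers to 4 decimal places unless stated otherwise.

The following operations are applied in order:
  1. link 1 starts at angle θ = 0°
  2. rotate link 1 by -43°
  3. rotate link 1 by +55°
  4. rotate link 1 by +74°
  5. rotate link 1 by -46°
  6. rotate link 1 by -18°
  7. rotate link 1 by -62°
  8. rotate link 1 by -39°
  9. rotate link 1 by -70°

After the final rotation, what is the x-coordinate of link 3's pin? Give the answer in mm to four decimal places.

geometry: r = 15 mm, L = 179 mm, e = 11 mm; θ starts at 0°
rotate link 1 by -43°: θ ← 0° -43° = -43°
rotate link 1 by +55°: θ ← -43° +55° = 12°
rotate link 1 by +74°: θ ← 12° +74° = 86°
rotate link 1 by -46°: θ ← 86° -46° = 40°
rotate link 1 by -18°: θ ← 40° -18° = 22°
rotate link 1 by -62°: θ ← 22° -62° = -40°
rotate link 1 by -39°: θ ← -40° -39° = -79°
rotate link 1 by -70°: θ ← -79° -70° = -149°
crank pin P = (r cos θ, r sin θ) = (-12.857510, -7.725571)
h = r sin θ − e = -7.725571 − 11 = -18.725571
x = r cos θ + √(L² − h²) = -12.857510 + 178.017845 = 165.160335

165.1603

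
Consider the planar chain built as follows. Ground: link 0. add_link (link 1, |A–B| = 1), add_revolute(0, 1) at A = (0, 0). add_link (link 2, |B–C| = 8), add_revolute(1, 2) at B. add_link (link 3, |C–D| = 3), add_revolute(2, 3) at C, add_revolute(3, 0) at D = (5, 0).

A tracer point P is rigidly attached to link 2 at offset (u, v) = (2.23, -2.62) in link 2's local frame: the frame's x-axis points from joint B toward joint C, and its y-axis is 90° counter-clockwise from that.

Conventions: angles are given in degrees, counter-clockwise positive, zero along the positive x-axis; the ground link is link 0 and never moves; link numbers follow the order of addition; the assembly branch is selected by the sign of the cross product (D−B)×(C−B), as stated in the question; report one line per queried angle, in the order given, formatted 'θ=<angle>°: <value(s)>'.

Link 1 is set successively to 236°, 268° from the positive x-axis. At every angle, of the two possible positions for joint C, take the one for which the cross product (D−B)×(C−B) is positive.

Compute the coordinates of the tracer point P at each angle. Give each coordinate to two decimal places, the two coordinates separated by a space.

A=(0,0), D=(5.00,0)
θ=236°: B = A + 1.00·(cos236°, sin236°) = (-0.5592, -0.8290)
θ=236°: |BD| = 5.6207
θ=236°: circle(B,8.00) ∩ circle(D,3.00): a=7.7030, h=2.1596
θ=236°:   candidates: C₊=(6.7410,2.4431) cross=12.138; C₋=(7.3781,-1.8289) cross=-12.138
θ=236°:   branch + wants cross > 0 → take C=(6.7410,2.4431) (cross=12.138)
θ=236°: ex = (C−B)/|BC| = (0.9125,0.4090); ey = (-0.4090,0.9125)
θ=236°: P = B + 2.23·ex + -2.62·ey = (2.5474,-2.3077)
θ=268°: B = A + 1.00·(cos268°, sin268°) = (-0.0349, -0.9994)
θ=268°: |BD| = 5.1331
θ=268°: circle(B,8.00) ∩ circle(D,3.00): a=7.9239, h=1.1007
θ=268°:   candidates: C₊=(7.5231,1.6230) cross=5.650; C₋=(7.9517,-0.5363) cross=-5.650
θ=268°:   branch + wants cross > 0 → take C=(7.5231,1.6230) (cross=5.650)
θ=268°: ex = (C−B)/|BC| = (0.9447,0.3278); ey = (-0.3278,0.9447)
θ=268°: P = B + 2.23·ex + -2.62·ey = (2.9307,-2.7437)

θ=236°: 2.55 -2.31
θ=268°: 2.93 -2.74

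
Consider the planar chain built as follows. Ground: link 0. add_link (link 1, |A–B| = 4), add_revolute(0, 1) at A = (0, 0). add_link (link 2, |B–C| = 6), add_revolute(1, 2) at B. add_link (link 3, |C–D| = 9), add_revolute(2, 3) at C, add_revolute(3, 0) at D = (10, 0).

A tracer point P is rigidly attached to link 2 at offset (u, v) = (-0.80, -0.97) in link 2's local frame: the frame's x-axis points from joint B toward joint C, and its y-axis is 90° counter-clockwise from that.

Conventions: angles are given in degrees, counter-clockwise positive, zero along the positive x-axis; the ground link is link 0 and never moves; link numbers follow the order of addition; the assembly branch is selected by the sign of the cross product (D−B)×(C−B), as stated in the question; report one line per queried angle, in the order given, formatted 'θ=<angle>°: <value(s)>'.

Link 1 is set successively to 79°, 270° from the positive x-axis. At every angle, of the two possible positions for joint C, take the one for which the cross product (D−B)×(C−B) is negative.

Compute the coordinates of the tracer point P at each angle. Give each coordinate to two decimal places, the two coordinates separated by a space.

A=(0,0), D=(10.00,0)
θ=79°: B = A + 4.00·(cos79°, sin79°) = (0.7632, 3.9265)
θ=79°: |BD| = 10.0367
θ=79°: circle(B,6.00) ∩ circle(D,9.00): a=2.7766, h=5.3189
θ=79°:   candidates: C₊=(5.3993,7.7352) cross=53.384; C₋=(1.2377,-2.0547) cross=-53.384
θ=79°:   branch - wants cross < 0 → take C=(1.2377,-2.0547) (cross=-53.384)
θ=79°: ex = (C−B)/|BC| = (0.0791,-0.9969); ey = (0.9969,0.0791)
θ=79°: P = B + -0.80·ex + -0.97·ey = (-0.2670,4.6473)
θ=270°: B = A + 4.00·(cos270°, sin270°) = (-0.0000, -4.0000)
θ=270°: |BD| = 10.7703
θ=270°: circle(B,6.00) ∩ circle(D,9.00): a=3.2961, h=5.0136
θ=270°:   candidates: C₊=(1.1984,1.8791) cross=53.998; C₋=(4.9223,-7.4308) cross=-53.998
θ=270°:   branch - wants cross < 0 → take C=(4.9223,-7.4308) (cross=-53.998)
θ=270°: ex = (C−B)/|BC| = (0.8204,-0.5718); ey = (0.5718,0.8204)
θ=270°: P = B + -0.80·ex + -0.97·ey = (-1.2110,-4.3383)

θ=79°: -0.27 4.65
θ=270°: -1.21 -4.34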